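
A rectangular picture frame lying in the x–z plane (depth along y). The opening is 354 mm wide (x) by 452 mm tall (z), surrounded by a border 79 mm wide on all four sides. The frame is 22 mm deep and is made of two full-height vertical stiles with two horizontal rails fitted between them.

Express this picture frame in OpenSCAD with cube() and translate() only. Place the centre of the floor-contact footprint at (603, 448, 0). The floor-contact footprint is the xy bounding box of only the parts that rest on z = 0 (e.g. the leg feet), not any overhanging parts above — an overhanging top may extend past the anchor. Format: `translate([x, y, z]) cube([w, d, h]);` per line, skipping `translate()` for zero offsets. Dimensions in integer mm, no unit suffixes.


translate([347, 437, 0]) cube([79, 22, 610]);
translate([780, 437, 0]) cube([79, 22, 610]);
translate([426, 437, 0]) cube([354, 22, 79]);
translate([426, 437, 531]) cube([354, 22, 79]);


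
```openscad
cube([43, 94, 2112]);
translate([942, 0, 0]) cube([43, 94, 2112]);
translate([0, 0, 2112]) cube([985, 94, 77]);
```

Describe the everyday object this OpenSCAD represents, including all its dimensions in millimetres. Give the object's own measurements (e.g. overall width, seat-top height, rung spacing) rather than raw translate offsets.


A door frame. The clear opening is 899 mm wide and 2112 mm high. Two 43 mm wide jambs, 94 mm deep, stand either side of the opening from the floor to the top of the opening. A 77 mm thick head sits across the top of both jambs, spanning the full outside width of the frame.


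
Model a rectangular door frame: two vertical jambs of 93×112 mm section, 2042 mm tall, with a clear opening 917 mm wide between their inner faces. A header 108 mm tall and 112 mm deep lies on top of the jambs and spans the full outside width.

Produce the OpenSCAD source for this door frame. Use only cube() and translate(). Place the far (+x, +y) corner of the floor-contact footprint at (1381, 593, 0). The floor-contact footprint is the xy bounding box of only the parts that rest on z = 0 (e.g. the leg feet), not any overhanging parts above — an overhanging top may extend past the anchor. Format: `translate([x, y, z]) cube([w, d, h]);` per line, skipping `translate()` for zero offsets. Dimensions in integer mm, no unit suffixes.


translate([278, 481, 0]) cube([93, 112, 2042]);
translate([1288, 481, 0]) cube([93, 112, 2042]);
translate([278, 481, 2042]) cube([1103, 112, 108]);


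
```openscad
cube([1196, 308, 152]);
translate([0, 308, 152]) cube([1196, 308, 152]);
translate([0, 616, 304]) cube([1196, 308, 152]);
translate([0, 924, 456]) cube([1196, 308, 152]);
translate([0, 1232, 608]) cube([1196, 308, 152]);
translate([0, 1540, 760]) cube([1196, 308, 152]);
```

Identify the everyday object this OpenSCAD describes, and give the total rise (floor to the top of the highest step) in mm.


A staircase. The total rise is 912 mm.

6 identical blocks, each offset up and back from the previous — a staircase. Each step is 152 mm tall and there are 6 of them, so the total rise is 6 × 152 = 912 mm.


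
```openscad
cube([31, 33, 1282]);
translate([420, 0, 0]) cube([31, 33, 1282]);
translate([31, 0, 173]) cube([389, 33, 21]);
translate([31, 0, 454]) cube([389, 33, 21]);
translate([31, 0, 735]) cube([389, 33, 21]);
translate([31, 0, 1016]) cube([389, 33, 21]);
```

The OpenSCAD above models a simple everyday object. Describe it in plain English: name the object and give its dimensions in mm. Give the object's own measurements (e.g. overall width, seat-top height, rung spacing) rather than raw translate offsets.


A straight ladder. Two 31×33 mm vertical rails, 1282 mm tall, stand 451 mm apart (outside-to-outside) with their front faces coplanar on the −y side. 4 rungs, each 33 mm deep and 21 mm tall, span between the inner faces of the rails, front faces flush with the rails. The lowest rung's underside is at z = 173 mm and rungs are spaced 281 mm apart (underside to underside).


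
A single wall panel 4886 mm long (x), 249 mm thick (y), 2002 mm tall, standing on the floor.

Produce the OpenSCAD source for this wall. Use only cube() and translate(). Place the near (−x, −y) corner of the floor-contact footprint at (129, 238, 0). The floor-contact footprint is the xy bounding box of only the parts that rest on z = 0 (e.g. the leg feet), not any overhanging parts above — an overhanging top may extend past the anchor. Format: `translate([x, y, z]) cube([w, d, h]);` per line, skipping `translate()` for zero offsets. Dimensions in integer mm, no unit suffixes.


translate([129, 238, 0]) cube([4886, 249, 2002]);


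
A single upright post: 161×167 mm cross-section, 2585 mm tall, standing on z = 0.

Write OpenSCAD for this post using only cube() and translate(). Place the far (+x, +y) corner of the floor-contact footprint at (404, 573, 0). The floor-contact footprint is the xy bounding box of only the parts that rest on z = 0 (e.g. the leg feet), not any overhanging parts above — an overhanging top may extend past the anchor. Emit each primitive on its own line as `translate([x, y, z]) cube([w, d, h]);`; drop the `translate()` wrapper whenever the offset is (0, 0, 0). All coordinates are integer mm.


translate([243, 406, 0]) cube([161, 167, 2585]);


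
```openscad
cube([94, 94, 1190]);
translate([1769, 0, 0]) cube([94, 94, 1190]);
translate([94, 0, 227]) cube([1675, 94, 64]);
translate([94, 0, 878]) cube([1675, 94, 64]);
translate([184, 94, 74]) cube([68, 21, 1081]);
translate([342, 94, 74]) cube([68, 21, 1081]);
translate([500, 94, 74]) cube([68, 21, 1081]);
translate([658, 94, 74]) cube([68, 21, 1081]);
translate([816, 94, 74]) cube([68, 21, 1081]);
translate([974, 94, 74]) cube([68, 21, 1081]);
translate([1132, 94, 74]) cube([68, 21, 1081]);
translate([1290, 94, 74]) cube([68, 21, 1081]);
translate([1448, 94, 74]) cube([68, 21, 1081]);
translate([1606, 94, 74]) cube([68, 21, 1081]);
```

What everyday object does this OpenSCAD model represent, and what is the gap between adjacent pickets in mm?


A fence section. The picket gap is 90 mm.

Two posts, two rails, 10 pickets — a fence section. Span 1675 mm holds 10 pickets of 68 mm with 11 equal gaps: ⌊(1675 − 10·68) / 11⌋ = 90 mm.


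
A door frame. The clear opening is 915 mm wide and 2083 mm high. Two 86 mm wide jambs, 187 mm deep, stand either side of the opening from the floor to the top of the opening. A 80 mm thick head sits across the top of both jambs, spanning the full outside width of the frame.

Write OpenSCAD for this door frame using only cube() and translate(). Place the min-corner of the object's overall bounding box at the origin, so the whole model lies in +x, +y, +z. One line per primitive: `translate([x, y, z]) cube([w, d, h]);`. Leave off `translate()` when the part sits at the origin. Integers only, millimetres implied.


cube([86, 187, 2083]);
translate([1001, 0, 0]) cube([86, 187, 2083]);
translate([0, 0, 2083]) cube([1087, 187, 80]);


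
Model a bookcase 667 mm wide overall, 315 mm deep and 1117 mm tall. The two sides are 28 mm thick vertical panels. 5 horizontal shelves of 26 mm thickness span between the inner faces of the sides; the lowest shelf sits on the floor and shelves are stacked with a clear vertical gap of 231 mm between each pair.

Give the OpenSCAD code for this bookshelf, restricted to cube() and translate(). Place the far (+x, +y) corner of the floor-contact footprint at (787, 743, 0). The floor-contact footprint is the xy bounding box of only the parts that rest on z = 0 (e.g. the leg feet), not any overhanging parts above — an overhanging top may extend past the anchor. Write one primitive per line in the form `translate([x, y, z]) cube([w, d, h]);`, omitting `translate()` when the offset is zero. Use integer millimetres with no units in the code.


translate([120, 428, 0]) cube([28, 315, 1117]);
translate([759, 428, 0]) cube([28, 315, 1117]);
translate([148, 428, 0]) cube([611, 315, 26]);
translate([148, 428, 257]) cube([611, 315, 26]);
translate([148, 428, 514]) cube([611, 315, 26]);
translate([148, 428, 771]) cube([611, 315, 26]);
translate([148, 428, 1028]) cube([611, 315, 26]);


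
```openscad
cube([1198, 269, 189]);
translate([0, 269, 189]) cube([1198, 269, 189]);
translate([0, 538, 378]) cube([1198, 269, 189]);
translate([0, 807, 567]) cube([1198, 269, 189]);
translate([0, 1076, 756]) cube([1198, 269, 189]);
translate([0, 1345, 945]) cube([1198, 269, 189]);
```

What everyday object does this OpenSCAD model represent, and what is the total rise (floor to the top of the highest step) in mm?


A staircase. The total rise is 1134 mm.

6 identical blocks, each offset up and back from the previous — a staircase. Each step is 189 mm tall and there are 6 of them, so the total rise is 6 × 189 = 1134 mm.


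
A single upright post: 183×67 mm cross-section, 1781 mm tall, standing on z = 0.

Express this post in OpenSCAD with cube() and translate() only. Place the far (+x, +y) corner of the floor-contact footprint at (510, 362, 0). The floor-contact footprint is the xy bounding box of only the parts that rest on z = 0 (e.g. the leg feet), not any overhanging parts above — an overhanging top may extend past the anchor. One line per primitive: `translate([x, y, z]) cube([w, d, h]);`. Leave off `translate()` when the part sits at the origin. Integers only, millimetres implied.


translate([327, 295, 0]) cube([183, 67, 1781]);


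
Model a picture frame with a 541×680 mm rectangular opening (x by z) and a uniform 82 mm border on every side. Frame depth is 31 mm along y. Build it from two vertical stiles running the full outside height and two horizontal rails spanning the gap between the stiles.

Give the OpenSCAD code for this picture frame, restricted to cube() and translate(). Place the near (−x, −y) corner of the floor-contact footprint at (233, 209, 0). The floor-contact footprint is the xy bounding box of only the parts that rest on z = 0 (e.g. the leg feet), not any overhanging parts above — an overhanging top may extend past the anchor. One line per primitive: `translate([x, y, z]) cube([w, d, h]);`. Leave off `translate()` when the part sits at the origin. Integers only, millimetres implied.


translate([233, 209, 0]) cube([82, 31, 844]);
translate([856, 209, 0]) cube([82, 31, 844]);
translate([315, 209, 0]) cube([541, 31, 82]);
translate([315, 209, 762]) cube([541, 31, 82]);


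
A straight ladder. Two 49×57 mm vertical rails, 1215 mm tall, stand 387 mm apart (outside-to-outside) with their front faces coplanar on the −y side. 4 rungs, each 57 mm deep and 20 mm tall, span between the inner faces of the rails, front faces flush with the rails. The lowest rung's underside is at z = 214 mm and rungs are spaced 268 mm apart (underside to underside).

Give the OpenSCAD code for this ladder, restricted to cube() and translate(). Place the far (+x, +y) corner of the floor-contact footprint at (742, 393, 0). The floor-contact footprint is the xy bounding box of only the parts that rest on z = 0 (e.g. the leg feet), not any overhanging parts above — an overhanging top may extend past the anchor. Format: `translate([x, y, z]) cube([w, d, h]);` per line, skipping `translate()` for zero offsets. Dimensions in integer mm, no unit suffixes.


translate([355, 336, 0]) cube([49, 57, 1215]);
translate([693, 336, 0]) cube([49, 57, 1215]);
translate([404, 336, 214]) cube([289, 57, 20]);
translate([404, 336, 482]) cube([289, 57, 20]);
translate([404, 336, 750]) cube([289, 57, 20]);
translate([404, 336, 1018]) cube([289, 57, 20]);


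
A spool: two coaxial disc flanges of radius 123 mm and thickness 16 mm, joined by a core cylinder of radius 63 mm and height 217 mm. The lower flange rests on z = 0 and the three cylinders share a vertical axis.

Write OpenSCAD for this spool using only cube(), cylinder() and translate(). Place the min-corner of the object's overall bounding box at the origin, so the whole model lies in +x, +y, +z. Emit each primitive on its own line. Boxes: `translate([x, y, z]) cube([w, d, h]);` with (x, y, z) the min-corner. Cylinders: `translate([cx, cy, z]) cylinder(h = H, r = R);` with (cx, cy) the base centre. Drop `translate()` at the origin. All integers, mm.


translate([123, 123, 0]) cylinder(h = 16, r = 123);
translate([123, 123, 16]) cylinder(h = 217, r = 63);
translate([123, 123, 233]) cylinder(h = 16, r = 123);


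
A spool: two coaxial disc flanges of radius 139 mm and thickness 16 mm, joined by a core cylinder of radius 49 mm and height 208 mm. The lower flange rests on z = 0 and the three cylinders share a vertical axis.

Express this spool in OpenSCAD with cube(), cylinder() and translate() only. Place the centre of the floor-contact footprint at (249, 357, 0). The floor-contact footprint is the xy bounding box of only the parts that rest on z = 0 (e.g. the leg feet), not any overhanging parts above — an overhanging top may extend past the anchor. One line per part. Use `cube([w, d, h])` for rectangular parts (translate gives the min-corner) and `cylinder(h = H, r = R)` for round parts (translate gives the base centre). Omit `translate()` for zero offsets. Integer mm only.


translate([249, 357, 0]) cylinder(h = 16, r = 139);
translate([249, 357, 16]) cylinder(h = 208, r = 49);
translate([249, 357, 224]) cylinder(h = 16, r = 139);


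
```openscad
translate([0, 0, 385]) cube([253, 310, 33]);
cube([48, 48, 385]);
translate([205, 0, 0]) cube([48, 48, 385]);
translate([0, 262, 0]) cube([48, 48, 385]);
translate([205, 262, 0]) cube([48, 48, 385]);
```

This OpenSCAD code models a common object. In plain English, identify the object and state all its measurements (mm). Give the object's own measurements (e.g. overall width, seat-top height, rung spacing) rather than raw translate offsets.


A four-legged stool. The seat is a 253×310×33 mm slab whose top surface is at z = 418 mm; four square legs, each 48×48 mm in cross-section, run from the floor (z = 0) to the underside of the seat, each flush with a corner of the seat.


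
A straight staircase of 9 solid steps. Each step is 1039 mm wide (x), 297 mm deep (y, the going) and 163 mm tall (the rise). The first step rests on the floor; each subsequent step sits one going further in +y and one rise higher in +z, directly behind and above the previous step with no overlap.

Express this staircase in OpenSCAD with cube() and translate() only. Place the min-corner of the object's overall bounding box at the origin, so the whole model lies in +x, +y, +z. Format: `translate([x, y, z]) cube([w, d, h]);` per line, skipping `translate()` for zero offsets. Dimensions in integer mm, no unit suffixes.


cube([1039, 297, 163]);
translate([0, 297, 163]) cube([1039, 297, 163]);
translate([0, 594, 326]) cube([1039, 297, 163]);
translate([0, 891, 489]) cube([1039, 297, 163]);
translate([0, 1188, 652]) cube([1039, 297, 163]);
translate([0, 1485, 815]) cube([1039, 297, 163]);
translate([0, 1782, 978]) cube([1039, 297, 163]);
translate([0, 2079, 1141]) cube([1039, 297, 163]);
translate([0, 2376, 1304]) cube([1039, 297, 163]);


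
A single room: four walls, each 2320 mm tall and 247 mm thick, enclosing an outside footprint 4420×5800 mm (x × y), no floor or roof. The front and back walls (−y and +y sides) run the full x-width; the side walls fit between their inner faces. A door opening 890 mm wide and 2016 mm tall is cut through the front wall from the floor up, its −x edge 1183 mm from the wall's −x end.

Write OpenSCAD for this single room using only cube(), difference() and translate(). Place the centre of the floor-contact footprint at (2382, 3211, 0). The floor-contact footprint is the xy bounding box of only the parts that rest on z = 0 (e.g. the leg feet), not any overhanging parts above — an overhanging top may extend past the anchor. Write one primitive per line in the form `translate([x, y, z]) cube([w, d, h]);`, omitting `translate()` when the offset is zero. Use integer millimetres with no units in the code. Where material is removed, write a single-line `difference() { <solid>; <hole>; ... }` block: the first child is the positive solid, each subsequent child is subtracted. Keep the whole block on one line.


difference() { translate([172, 311, 0]) cube([4420, 247, 2320]); translate([1355, 311, 0]) cube([890, 247, 2016]); }
translate([172, 5864, 0]) cube([4420, 247, 2320]);
translate([172, 558, 0]) cube([247, 5306, 2320]);
translate([4345, 558, 0]) cube([247, 5306, 2320]);


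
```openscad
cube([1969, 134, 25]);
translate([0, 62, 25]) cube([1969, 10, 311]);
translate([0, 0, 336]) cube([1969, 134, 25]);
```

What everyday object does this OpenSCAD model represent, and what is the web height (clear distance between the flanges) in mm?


An I-beam. The web height is 311 mm.

Two wide flanges with a thin centred web — an I-beam. Overall 361 mm minus two 25 mm flanges gives a web of 361 − 2·25 = 311 mm.


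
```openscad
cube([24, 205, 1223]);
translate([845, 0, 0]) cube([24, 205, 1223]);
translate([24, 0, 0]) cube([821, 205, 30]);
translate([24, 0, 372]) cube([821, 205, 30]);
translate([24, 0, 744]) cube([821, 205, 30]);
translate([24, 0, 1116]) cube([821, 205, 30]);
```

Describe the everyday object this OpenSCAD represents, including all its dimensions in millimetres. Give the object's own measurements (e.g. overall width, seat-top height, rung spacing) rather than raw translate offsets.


An open bookshelf. Two side panels, each 24 mm thick, 205 mm deep and 1223 mm tall, stand 869 mm apart (outside-to-outside). Between them sit 4 shelves, each 30 mm thick and 205 mm deep, spanning the full gap between the sides. The bottom shelf rests on the floor (its underside at z = 0) and the clear gap between one shelf's top and the next shelf's underside is 342 mm.


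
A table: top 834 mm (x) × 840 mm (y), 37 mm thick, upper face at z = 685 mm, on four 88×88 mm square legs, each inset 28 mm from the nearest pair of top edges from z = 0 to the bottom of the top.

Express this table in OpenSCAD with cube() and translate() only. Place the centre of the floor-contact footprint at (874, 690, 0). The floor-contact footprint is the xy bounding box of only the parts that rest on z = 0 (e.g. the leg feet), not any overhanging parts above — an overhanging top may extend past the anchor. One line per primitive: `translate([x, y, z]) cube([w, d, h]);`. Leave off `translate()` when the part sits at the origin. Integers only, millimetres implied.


// leg_h = 685 - 37 = 648
translate([457, 270, 648]) cube([834, 840, 37]);
translate([485, 298, 0]) cube([88, 88, 648]);
translate([1175, 298, 0]) cube([88, 88, 648]);
translate([485, 994, 0]) cube([88, 88, 648]);
translate([1175, 994, 0]) cube([88, 88, 648]);


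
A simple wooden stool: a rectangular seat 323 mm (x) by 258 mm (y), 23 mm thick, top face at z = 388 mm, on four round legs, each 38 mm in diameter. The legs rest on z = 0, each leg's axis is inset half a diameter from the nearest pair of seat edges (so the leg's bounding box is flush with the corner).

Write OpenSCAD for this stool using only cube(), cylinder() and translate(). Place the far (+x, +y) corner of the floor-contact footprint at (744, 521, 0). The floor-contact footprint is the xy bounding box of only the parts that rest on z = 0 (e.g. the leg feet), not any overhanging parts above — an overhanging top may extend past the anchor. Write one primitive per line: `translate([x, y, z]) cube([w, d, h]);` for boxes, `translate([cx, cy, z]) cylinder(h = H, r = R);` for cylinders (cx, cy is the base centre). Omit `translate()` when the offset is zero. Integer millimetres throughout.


translate([421, 263, 365]) cube([323, 258, 23]);
translate([440, 282, 0]) cylinder(h = 365, r = 19);
translate([725, 282, 0]) cylinder(h = 365, r = 19);
translate([440, 502, 0]) cylinder(h = 365, r = 19);
translate([725, 502, 0]) cylinder(h = 365, r = 19);


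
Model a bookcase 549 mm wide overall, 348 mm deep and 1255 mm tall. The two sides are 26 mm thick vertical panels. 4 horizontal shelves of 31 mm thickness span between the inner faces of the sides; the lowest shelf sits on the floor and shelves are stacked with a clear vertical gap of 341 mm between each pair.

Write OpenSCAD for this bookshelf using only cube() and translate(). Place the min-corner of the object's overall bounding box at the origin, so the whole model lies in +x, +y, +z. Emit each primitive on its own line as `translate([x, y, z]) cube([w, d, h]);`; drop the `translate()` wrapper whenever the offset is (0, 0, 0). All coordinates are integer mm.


cube([26, 348, 1255]);
translate([523, 0, 0]) cube([26, 348, 1255]);
translate([26, 0, 0]) cube([497, 348, 31]);
translate([26, 0, 372]) cube([497, 348, 31]);
translate([26, 0, 744]) cube([497, 348, 31]);
translate([26, 0, 1116]) cube([497, 348, 31]);


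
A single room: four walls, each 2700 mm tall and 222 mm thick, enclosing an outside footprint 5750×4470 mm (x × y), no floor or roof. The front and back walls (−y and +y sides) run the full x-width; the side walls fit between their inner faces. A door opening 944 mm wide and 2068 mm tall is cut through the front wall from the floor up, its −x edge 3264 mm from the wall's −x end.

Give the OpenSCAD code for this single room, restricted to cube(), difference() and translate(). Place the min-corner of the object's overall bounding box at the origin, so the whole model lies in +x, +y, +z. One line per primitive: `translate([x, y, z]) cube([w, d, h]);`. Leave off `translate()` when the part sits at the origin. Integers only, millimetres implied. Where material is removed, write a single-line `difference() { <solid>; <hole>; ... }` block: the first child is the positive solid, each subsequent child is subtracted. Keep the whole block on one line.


difference() { cube([5750, 222, 2700]); translate([3264, 0, 0]) cube([944, 222, 2068]); }
translate([0, 4248, 0]) cube([5750, 222, 2700]);
translate([0, 222, 0]) cube([222, 4026, 2700]);
translate([5528, 222, 0]) cube([222, 4026, 2700]);


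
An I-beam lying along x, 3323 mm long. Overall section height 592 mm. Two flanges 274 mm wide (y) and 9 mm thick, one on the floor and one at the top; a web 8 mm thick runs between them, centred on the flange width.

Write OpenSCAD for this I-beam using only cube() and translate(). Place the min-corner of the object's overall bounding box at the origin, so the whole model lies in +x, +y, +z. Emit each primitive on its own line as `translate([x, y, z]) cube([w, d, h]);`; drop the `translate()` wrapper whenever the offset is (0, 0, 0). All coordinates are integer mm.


cube([3323, 274, 9]);
translate([0, 133, 9]) cube([3323, 8, 574]);
translate([0, 0, 583]) cube([3323, 274, 9]);


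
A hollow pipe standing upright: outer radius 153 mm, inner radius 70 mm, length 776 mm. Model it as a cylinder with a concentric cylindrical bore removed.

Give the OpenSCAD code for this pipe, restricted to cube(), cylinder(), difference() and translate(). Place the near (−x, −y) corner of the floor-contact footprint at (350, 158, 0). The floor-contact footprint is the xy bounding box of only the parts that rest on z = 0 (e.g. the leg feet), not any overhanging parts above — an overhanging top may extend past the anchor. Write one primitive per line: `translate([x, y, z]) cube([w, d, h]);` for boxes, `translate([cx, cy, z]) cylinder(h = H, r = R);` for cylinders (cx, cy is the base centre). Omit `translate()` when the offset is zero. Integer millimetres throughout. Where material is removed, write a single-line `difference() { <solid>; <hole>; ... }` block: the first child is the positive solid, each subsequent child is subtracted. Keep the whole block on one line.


difference() { translate([503, 311, 0]) cylinder(h = 776, r = 153); translate([503, 311, 0]) cylinder(h = 776, r = 70); }


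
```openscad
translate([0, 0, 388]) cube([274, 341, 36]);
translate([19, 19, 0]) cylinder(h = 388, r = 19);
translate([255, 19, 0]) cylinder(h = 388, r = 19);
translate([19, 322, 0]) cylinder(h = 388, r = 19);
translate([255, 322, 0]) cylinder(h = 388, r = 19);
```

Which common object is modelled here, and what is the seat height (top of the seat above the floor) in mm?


A stool. The seat height is 424 mm.

A 274×341×36 slab at z = 388 on four corner cylinders — a stool. The seat top is 388 + 36 = 424 mm.


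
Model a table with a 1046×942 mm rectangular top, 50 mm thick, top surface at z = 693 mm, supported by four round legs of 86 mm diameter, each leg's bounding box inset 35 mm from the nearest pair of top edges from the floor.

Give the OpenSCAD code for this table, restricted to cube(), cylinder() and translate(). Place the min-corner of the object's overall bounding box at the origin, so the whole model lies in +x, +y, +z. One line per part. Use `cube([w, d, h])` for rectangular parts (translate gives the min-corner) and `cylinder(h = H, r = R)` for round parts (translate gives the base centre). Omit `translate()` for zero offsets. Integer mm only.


translate([0, 0, 643]) cube([1046, 942, 50]);
translate([78, 78, 0]) cylinder(h = 643, r = 43);
translate([968, 78, 0]) cylinder(h = 643, r = 43);
translate([78, 864, 0]) cylinder(h = 643, r = 43);
translate([968, 864, 0]) cylinder(h = 643, r = 43);


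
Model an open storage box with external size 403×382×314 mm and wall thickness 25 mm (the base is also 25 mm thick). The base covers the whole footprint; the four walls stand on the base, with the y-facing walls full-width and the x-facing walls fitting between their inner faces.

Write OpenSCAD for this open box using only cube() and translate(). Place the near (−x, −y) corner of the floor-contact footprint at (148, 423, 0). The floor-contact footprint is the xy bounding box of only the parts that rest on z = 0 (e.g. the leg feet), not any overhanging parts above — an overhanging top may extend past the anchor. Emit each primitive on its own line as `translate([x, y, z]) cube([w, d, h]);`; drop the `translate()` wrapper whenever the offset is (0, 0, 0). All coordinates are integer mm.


translate([148, 423, 0]) cube([403, 382, 25]);
translate([148, 423, 25]) cube([403, 25, 289]);
translate([148, 780, 25]) cube([403, 25, 289]);
translate([148, 448, 25]) cube([25, 332, 289]);
translate([526, 448, 25]) cube([25, 332, 289]);


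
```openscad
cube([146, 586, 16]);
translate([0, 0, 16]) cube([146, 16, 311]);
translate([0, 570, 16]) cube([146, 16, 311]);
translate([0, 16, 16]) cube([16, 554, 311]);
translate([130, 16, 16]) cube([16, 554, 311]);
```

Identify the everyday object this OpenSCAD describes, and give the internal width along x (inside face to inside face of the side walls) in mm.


An open box. The internal width is 114 mm.

A 146×586 base slab with four walls standing on it — an open box. The base is 146 mm wide and the walls are 16 mm thick, so the internal width is 146 − 2 × 16 = 114 mm.


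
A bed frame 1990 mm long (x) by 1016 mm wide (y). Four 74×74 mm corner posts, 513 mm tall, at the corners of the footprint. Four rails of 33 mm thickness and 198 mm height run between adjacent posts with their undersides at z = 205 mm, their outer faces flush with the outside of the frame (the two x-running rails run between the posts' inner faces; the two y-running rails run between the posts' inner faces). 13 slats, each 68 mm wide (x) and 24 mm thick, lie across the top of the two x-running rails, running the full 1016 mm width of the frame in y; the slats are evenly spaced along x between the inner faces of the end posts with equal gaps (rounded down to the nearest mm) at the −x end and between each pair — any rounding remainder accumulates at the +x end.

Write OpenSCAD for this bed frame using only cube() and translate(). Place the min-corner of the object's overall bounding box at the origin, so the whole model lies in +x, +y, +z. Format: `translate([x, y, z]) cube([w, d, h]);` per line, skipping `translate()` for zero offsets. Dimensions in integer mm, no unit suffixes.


cube([74, 74, 513]);
translate([0, 942, 0]) cube([74, 74, 513]);
translate([1916, 0, 0]) cube([74, 74, 513]);
translate([1916, 942, 0]) cube([74, 74, 513]);
translate([74, 0, 205]) cube([1842, 33, 198]);
translate([74, 983, 205]) cube([1842, 33, 198]);
translate([0, 74, 205]) cube([33, 868, 198]);
translate([1957, 74, 205]) cube([33, 868, 198]);
translate([142, 0, 403]) cube([68, 1016, 24]);
translate([278, 0, 403]) cube([68, 1016, 24]);
translate([414, 0, 403]) cube([68, 1016, 24]);
translate([550, 0, 403]) cube([68, 1016, 24]);
translate([686, 0, 403]) cube([68, 1016, 24]);
translate([822, 0, 403]) cube([68, 1016, 24]);
translate([958, 0, 403]) cube([68, 1016, 24]);
translate([1094, 0, 403]) cube([68, 1016, 24]);
translate([1230, 0, 403]) cube([68, 1016, 24]);
translate([1366, 0, 403]) cube([68, 1016, 24]);
translate([1502, 0, 403]) cube([68, 1016, 24]);
translate([1638, 0, 403]) cube([68, 1016, 24]);
translate([1774, 0, 403]) cube([68, 1016, 24]);


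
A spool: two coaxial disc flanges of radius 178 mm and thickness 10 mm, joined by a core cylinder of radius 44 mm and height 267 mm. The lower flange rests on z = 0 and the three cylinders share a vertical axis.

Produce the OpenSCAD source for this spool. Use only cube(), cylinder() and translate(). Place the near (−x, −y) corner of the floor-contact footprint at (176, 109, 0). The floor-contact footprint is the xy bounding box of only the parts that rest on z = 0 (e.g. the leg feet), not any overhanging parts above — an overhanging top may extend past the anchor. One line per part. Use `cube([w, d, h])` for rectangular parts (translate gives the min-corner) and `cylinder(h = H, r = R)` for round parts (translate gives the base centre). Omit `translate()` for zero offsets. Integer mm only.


translate([354, 287, 0]) cylinder(h = 10, r = 178);
translate([354, 287, 10]) cylinder(h = 267, r = 44);
translate([354, 287, 277]) cylinder(h = 10, r = 178);


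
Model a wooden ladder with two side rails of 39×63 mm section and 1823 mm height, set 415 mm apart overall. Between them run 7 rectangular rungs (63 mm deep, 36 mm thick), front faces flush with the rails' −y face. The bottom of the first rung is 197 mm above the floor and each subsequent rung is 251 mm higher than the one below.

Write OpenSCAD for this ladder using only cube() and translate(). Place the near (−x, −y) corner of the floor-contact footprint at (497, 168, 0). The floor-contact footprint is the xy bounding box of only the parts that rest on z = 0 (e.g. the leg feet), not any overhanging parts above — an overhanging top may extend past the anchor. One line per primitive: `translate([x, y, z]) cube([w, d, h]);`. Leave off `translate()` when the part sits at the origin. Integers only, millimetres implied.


translate([497, 168, 0]) cube([39, 63, 1823]);
translate([873, 168, 0]) cube([39, 63, 1823]);
translate([536, 168, 197]) cube([337, 63, 36]);
translate([536, 168, 448]) cube([337, 63, 36]);
translate([536, 168, 699]) cube([337, 63, 36]);
translate([536, 168, 950]) cube([337, 63, 36]);
translate([536, 168, 1201]) cube([337, 63, 36]);
translate([536, 168, 1452]) cube([337, 63, 36]);
translate([536, 168, 1703]) cube([337, 63, 36]);


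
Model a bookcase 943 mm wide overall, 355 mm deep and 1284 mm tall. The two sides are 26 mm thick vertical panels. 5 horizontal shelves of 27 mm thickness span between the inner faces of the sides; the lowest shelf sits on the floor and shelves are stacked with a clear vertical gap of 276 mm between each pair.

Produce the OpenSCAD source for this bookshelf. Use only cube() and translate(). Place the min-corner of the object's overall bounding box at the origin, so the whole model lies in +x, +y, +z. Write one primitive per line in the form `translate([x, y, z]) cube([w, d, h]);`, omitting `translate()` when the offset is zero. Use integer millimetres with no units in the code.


cube([26, 355, 1284]);
translate([917, 0, 0]) cube([26, 355, 1284]);
translate([26, 0, 0]) cube([891, 355, 27]);
translate([26, 0, 303]) cube([891, 355, 27]);
translate([26, 0, 606]) cube([891, 355, 27]);
translate([26, 0, 909]) cube([891, 355, 27]);
translate([26, 0, 1212]) cube([891, 355, 27]);


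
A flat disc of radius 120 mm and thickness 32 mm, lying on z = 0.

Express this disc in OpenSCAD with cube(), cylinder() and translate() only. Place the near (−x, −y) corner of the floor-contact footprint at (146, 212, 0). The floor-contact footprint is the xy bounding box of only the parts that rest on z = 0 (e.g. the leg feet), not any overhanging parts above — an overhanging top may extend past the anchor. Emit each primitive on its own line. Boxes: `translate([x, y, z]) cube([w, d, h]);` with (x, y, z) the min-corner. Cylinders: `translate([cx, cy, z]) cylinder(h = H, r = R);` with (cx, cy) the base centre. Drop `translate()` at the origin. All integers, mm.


translate([266, 332, 0]) cylinder(h = 32, r = 120);


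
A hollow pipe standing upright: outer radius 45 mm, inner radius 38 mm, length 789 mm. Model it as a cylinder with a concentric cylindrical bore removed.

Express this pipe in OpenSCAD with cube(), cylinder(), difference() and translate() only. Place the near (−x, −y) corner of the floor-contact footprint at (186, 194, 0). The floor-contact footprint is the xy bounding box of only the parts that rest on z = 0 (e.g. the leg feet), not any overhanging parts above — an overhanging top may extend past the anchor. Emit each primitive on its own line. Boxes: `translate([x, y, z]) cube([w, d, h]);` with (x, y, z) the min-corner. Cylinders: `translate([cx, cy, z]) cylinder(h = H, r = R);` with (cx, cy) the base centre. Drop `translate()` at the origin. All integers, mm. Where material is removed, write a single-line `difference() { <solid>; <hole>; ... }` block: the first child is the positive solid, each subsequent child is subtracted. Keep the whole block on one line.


difference() { translate([231, 239, 0]) cylinder(h = 789, r = 45); translate([231, 239, 0]) cylinder(h = 789, r = 38); }


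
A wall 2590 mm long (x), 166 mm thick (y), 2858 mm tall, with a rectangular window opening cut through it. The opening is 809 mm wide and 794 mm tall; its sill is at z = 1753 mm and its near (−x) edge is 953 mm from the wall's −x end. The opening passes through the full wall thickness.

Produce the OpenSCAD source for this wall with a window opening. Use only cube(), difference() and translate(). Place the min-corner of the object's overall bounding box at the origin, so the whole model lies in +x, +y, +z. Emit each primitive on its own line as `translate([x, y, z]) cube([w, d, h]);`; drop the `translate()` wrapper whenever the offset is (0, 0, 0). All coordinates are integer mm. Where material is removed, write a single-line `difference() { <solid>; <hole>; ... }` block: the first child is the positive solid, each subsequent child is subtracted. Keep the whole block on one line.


difference() { cube([2590, 166, 2858]); translate([953, 0, 1753]) cube([809, 166, 794]); }


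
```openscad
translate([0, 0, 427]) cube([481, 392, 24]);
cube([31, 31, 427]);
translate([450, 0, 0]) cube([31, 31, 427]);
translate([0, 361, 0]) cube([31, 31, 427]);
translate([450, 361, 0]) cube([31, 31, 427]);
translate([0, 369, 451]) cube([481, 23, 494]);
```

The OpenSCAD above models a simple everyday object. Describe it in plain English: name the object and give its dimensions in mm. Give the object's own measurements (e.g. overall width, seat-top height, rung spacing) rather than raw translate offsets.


A chair. The seat is a 481×392×24 mm slab with its top at z = 451 mm, on four 31×31 mm corner legs (flush with the seat edges, standing on z = 0). A flat backrest 23 mm thick, 494 mm tall, spans the full seat width and rises from the seat top along its +y edge, rear face flush with the rear of the seat.


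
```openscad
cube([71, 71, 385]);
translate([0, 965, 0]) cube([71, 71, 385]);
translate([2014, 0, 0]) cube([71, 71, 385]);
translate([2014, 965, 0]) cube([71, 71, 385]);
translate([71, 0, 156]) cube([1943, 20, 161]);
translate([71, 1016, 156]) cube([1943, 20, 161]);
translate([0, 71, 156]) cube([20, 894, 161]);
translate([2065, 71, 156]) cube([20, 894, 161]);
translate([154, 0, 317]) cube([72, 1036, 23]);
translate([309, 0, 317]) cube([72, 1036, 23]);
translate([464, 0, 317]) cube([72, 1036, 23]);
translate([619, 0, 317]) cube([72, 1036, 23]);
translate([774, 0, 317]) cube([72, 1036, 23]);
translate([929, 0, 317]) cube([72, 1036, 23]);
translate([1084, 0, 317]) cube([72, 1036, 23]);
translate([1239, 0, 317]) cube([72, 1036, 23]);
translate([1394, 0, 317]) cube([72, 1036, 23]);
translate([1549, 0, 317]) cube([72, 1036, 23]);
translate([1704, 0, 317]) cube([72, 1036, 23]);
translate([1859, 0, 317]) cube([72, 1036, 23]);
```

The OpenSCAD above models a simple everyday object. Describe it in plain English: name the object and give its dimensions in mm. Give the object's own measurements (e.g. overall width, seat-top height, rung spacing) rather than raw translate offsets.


A bed frame 2085 mm long (x) by 1036 mm wide (y). Four 71×71 mm corner posts, 385 mm tall, at the corners of the footprint. Four rails of 20 mm thickness and 161 mm height run between adjacent posts with their undersides at z = 156 mm, their outer faces flush with the outside of the frame (the two x-running rails run between the posts' inner faces; the two y-running rails run between the posts' inner faces). 12 slats, each 72 mm wide (x) and 23 mm thick, lie across the top of the two x-running rails, running the full 1036 mm width of the frame in y; along x they sit between the end posts with a 83 mm gap after the −x posts and between neighbouring slats and before the +x posts.


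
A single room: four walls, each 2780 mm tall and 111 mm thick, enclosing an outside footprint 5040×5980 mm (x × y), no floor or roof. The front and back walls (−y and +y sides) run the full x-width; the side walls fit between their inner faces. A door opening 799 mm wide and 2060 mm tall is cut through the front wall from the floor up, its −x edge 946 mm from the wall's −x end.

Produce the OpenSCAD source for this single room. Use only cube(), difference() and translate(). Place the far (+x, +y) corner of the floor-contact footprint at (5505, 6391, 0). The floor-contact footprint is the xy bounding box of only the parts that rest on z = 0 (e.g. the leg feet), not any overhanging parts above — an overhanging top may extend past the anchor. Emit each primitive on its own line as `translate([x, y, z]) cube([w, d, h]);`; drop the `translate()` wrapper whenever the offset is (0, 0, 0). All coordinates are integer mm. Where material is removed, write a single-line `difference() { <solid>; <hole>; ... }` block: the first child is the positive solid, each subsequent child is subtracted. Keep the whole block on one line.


difference() { translate([465, 411, 0]) cube([5040, 111, 2780]); translate([1411, 411, 0]) cube([799, 111, 2060]); }
translate([465, 6280, 0]) cube([5040, 111, 2780]);
translate([465, 522, 0]) cube([111, 5758, 2780]);
translate([5394, 522, 0]) cube([111, 5758, 2780]);


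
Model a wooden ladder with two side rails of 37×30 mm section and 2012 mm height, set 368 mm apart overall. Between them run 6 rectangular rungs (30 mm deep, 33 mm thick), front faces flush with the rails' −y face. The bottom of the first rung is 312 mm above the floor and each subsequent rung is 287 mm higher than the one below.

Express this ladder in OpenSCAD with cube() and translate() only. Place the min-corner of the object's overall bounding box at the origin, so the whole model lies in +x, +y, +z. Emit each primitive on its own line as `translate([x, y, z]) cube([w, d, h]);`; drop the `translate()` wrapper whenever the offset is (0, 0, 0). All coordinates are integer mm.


// rung span = 368 - 2*37 = 294
// rung[k] z = 312 + k*287
cube([37, 30, 2012]);
translate([331, 0, 0]) cube([37, 30, 2012]);
translate([37, 0, 312]) cube([294, 30, 33]);
translate([37, 0, 599]) cube([294, 30, 33]);
translate([37, 0, 886]) cube([294, 30, 33]);
translate([37, 0, 1173]) cube([294, 30, 33]);
translate([37, 0, 1460]) cube([294, 30, 33]);
translate([37, 0, 1747]) cube([294, 30, 33]);


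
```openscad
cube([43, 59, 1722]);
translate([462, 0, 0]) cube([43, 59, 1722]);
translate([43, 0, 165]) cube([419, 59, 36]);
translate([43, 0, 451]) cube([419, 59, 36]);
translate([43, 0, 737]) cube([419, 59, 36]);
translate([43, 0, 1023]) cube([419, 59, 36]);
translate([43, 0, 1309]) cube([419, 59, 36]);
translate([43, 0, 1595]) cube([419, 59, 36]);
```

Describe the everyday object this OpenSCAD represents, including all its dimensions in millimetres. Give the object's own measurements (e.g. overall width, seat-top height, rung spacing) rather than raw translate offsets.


A straight ladder. Two 43×59 mm vertical rails, 1722 mm tall, stand 505 mm apart (outside-to-outside) with their front faces coplanar on the −y side. 6 rungs, each 59 mm deep and 36 mm tall, span between the inner faces of the rails, front faces flush with the rails. The lowest rung's underside is at z = 165 mm and rungs are spaced 286 mm apart (underside to underside).
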